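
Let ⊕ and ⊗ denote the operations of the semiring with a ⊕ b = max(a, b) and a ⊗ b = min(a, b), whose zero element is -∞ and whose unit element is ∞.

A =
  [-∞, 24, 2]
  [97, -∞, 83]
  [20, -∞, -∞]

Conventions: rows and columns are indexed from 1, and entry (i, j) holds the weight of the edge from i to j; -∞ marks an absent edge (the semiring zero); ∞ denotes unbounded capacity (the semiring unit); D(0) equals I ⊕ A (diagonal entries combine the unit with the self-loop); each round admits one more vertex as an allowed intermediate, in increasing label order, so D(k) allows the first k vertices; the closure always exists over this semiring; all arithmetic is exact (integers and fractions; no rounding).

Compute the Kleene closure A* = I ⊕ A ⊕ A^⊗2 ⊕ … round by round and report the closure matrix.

D(0):
  [∞, 24, 2]
  [97, ∞, 83]
  [20, -∞, ∞]
D(1):
  [∞, 24, 2]
  [97, ∞, 83]
  [20, 20, ∞]
D(2):
  [∞, 24, 24]
  [97, ∞, 83]
  [20, 20, ∞]
D(3):
  [∞, 24, 24]
  [97, ∞, 83]
  [20, 20, ∞]
Answer: A* = [[∞, 24, 24], [97, ∞, 83], [20, 20, ∞]]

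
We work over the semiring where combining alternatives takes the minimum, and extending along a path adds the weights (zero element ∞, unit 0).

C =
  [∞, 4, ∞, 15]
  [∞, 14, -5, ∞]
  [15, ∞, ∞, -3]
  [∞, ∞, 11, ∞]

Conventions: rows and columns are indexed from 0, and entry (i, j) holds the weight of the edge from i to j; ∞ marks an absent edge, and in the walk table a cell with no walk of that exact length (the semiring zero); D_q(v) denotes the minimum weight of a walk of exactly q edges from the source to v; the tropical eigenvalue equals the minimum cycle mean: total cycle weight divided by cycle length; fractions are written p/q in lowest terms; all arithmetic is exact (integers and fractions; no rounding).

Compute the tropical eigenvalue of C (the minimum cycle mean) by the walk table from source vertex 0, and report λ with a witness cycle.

q=0: [0, ∞, ∞, ∞]
q=1: [∞, 4, ∞, 15]
q=2: [∞, 18, -1, ∞]
q=3: [14, 32, 13, -4]
q=4: [28, 18, 7, 10]
Optimal cycle mean attained by: cycle 2->3->2, total (-3) + 11, length 2.
Answer: λ = 4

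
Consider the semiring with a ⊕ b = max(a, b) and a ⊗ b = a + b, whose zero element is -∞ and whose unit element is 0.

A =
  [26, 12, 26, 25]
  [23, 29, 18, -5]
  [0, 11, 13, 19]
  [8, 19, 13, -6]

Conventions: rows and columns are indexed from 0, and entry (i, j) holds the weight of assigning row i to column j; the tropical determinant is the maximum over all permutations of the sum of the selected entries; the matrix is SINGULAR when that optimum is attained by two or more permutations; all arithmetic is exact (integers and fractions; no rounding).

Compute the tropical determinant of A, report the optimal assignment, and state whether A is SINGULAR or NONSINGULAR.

σ = (0, 1, 2, 3): 26 + 29 + 13 + (-6) = 62
σ = (0, 1, 3, 2): 26 + 29 + 19 + 13 = 87
σ = (0, 2, 1, 3): 26 + 18 + 11 + (-6) = 49
σ = (0, 2, 3, 1): 26 + 18 + 19 + 19 = 82
σ = (0, 3, 1, 2): 26 + (-5) + 11 + 13 = 45
σ = (0, 3, 2, 1): 26 + (-5) + 13 + 19 = 53
σ = (1, 0, 2, 3): 12 + 23 + 13 + (-6) = 42
σ = (1, 0, 3, 2): 12 + 23 + 19 + 13 = 67
σ = (1, 2, 0, 3): 12 + 18 + 0 + (-6) = 24
σ = (1, 2, 3, 0): 12 + 18 + 19 + 8 = 57
σ = (1, 3, 0, 2): 12 + (-5) + 0 + 13 = 20
σ = (1, 3, 2, 0): 12 + (-5) + 13 + 8 = 28
σ = (2, 0, 1, 3): 26 + 23 + 11 + (-6) = 54
σ = (2, 0, 3, 1): 26 + 23 + 19 + 19 = 87
σ = (2, 1, 0, 3): 26 + 29 + 0 + (-6) = 49
σ = (2, 1, 3, 0): 26 + 29 + 19 + 8 = 82
σ = (2, 3, 0, 1): 26 + (-5) + 0 + 19 = 40
σ = (2, 3, 1, 0): 26 + (-5) + 11 + 8 = 40
σ = (3, 0, 1, 2): 25 + 23 + 11 + 13 = 72
σ = (3, 0, 2, 1): 25 + 23 + 13 + 19 = 80
σ = (3, 1, 0, 2): 25 + 29 + 0 + 13 = 67
σ = (3, 1, 2, 0): 25 + 29 + 13 + 8 = 75
σ = (3, 2, 0, 1): 25 + 18 + 0 + 19 = 62
σ = (3, 2, 1, 0): 25 + 18 + 11 + 8 = 62
Optimal value attained by: σ = (0, 1, 3, 2).
Answer: det⊕(A) = 87; verdict: SINGULAR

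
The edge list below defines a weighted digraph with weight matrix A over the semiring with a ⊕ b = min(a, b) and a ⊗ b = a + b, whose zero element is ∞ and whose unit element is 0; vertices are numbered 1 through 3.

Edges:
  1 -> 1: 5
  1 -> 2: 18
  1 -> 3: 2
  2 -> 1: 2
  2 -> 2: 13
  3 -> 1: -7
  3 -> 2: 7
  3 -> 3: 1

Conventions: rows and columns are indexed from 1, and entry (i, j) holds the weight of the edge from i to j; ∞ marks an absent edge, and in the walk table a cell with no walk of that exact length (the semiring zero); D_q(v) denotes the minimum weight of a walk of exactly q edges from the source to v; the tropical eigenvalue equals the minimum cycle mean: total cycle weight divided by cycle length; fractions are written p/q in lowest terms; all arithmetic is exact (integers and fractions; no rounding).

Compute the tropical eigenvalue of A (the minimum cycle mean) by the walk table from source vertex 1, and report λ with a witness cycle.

q=0: [0, ∞, ∞]
q=1: [5, 18, 2]
q=2: [-5, 9, 3]
q=3: [-4, 10, -3]
Optimal cycle mean attained by: cycle 1->3->1, total 2 + (-7), length 2.
Answer: λ = -5/2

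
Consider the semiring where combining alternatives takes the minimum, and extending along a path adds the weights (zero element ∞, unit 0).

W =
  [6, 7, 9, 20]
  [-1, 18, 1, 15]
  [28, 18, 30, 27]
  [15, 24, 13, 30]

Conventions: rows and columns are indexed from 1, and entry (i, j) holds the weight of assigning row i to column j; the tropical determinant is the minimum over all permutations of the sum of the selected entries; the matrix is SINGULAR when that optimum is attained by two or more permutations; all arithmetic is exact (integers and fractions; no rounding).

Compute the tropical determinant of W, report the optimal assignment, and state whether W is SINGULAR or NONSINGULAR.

σ = (1, 2, 3, 4): 6 + 18 + 30 + 30 = 84
σ = (1, 2, 4, 3): 6 + 18 + 27 + 13 = 64
σ = (1, 3, 2, 4): 6 + 1 + 18 + 30 = 55
σ = (1, 3, 4, 2): 6 + 1 + 27 + 24 = 58
σ = (1, 4, 2, 3): 6 + 15 + 18 + 13 = 52
σ = (1, 4, 3, 2): 6 + 15 + 30 + 24 = 75
σ = (2, 1, 3, 4): 7 + (-1) + 30 + 30 = 66
σ = (2, 1, 4, 3): 7 + (-1) + 27 + 13 = 46
σ = (2, 3, 1, 4): 7 + 1 + 28 + 30 = 66
σ = (2, 3, 4, 1): 7 + 1 + 27 + 15 = 50
σ = (2, 4, 1, 3): 7 + 15 + 28 + 13 = 63
σ = (2, 4, 3, 1): 7 + 15 + 30 + 15 = 67
σ = (3, 1, 2, 4): 9 + (-1) + 18 + 30 = 56
σ = (3, 1, 4, 2): 9 + (-1) + 27 + 24 = 59
σ = (3, 2, 1, 4): 9 + 18 + 28 + 30 = 85
σ = (3, 2, 4, 1): 9 + 18 + 27 + 15 = 69
σ = (3, 4, 1, 2): 9 + 15 + 28 + 24 = 76
σ = (3, 4, 2, 1): 9 + 15 + 18 + 15 = 57
σ = (4, 1, 2, 3): 20 + (-1) + 18 + 13 = 50
σ = (4, 1, 3, 2): 20 + (-1) + 30 + 24 = 73
σ = (4, 2, 1, 3): 20 + 18 + 28 + 13 = 79
σ = (4, 2, 3, 1): 20 + 18 + 30 + 15 = 83
σ = (4, 3, 1, 2): 20 + 1 + 28 + 24 = 73
σ = (4, 3, 2, 1): 20 + 1 + 18 + 15 = 54
Optimal value attained by: σ = (2, 1, 4, 3).
Answer: det⊕(W) = 46; verdict: NONSINGULAR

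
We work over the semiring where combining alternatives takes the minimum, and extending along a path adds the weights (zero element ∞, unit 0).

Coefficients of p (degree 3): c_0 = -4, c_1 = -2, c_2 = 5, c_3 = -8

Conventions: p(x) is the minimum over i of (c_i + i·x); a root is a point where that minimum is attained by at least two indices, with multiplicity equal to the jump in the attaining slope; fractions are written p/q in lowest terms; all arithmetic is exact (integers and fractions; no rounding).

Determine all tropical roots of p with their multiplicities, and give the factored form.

hull edge (i=0, c=-4) to (i=3, c=-8): slope -4/3, span 3
Factored form: p(x) = -8 ⊗ (x ⊕ 4/3) ⊗ (x ⊕ 4/3) ⊗ (x ⊕ 4/3)
Answer: roots = 4/3 (mult 3)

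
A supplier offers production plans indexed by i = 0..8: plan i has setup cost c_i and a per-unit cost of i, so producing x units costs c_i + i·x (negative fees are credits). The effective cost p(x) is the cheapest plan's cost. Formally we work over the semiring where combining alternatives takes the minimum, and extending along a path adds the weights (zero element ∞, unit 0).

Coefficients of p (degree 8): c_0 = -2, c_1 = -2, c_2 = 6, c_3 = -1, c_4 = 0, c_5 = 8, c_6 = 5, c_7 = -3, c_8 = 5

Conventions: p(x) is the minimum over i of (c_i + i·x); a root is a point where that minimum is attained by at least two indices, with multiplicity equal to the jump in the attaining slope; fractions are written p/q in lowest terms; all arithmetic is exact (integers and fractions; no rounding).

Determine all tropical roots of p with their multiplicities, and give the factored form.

hull edge (i=0, c=-2) to (i=7, c=-3): slope -1/7, span 7
hull edge (i=7, c=-3) to (i=8, c=5): slope 8, span 1
Factored form: p(x) = 5 ⊗ (x ⊕ (-8)) ⊗ (x ⊕ 1/7) ⊗ (x ⊕ 1/7) ⊗ (x ⊕ 1/7) ⊗ (x ⊕ 1/7) ⊗ (x ⊕ 1/7) ⊗ (x ⊕ 1/7) ⊗ (x ⊕ 1/7)
Answer: roots = -8 (mult 1), 1/7 (mult 7)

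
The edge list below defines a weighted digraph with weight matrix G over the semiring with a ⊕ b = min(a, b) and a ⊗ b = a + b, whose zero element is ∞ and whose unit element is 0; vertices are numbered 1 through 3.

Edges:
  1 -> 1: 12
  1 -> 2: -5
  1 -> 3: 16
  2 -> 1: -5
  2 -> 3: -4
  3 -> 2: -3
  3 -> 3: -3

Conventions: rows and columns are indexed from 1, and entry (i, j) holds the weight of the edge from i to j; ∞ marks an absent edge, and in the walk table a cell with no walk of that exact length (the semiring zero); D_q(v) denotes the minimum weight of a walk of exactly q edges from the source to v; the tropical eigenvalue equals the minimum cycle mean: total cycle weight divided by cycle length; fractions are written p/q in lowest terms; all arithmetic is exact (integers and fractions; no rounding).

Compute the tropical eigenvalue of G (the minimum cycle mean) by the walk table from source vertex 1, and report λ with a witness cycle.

q=0: [0, ∞, ∞]
q=1: [12, -5, 16]
q=2: [-10, 7, -9]
q=3: [2, -15, -12]
Optimal cycle mean attained by: cycle 1->2->1, total (-5) + (-5), length 2.
Answer: λ = -5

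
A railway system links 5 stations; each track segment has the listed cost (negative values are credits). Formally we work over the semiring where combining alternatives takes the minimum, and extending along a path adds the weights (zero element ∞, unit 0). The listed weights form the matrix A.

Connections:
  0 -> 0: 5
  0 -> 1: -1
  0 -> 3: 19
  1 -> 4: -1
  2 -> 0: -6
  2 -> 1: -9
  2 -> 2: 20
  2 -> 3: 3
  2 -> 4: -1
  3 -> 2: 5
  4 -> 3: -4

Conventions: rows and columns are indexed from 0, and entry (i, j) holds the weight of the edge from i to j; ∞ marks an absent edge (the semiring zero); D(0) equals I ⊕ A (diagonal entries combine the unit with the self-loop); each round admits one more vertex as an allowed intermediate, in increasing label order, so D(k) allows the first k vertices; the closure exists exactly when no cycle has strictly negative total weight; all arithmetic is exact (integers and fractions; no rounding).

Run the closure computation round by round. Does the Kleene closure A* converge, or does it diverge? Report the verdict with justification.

D(0):
  [0, -1, ∞, 19, ∞]
  [∞, 0, ∞, ∞, -1]
  [-6, -9, 0, 3, -1]
  [∞, ∞, 5, 0, ∞]
  [∞, ∞, ∞, -4, 0]
D(1):
  [0, -1, ∞, 19, ∞]
  [∞, 0, ∞, ∞, -1]
  [-6, -9, 0, 3, -1]
  [∞, ∞, 5, 0, ∞]
  [∞, ∞, ∞, -4, 0]
D(2):
  [0, -1, ∞, 19, -2]
  [∞, 0, ∞, ∞, -1]
  [-6, -9, 0, 3, -10]
  [∞, ∞, 5, 0, ∞]
  [∞, ∞, ∞, -4, 0]
D(3):
  [0, -1, ∞, 19, -2]
  [∞, 0, ∞, ∞, -1]
  [-6, -9, 0, 3, -10]
  [-1, -4, 5, 0, -5]
  [∞, ∞, ∞, -4, 0]
Detection: at round 4, diagonal entry (4, 4) turns strictly negative.
Key observation: the cycle 4->3->2->0->1->4 has total weight (-4) + 5 + (-6) + (-1) + (-1), which is strictly negative.
Answer: DIVERGES — negative cycle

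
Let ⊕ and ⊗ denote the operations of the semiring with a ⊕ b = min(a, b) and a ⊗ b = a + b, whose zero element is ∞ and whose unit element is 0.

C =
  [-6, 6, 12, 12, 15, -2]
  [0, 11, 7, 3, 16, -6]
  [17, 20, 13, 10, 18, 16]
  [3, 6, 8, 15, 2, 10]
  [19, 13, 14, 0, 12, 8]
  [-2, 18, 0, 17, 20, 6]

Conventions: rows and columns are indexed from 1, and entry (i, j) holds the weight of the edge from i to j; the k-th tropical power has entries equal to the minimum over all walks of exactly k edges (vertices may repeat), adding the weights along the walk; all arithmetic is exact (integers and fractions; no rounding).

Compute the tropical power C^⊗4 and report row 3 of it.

C^⊗2:
  [-12, 0, -2, 6, 9, -8]
  [-8, 6, -6, 11, 5, -2]
  [11, 16, 16, 18, 12, 14]
  [-3, 9, 10, 2, 14, 0]
  [3, 6, 8, 12, 2, 7]
  [-8, 4, 6, 10, 13, -4]
C^⊗3:
  [-18, -6, -8, 0, 3, -14]
  [-14, -2, -2, 4, 7, -10]
  [5, 17, 14, 12, 20, 9]
  [-9, 3, 0, 9, 4, -5]
  [-3, 9, 7, 2, 14, 0]
  [-14, -2, -4, 4, 7, -10]
C^⊗4:
  [-24, -12, -14, -6, -3, -20]
  [-20, -8, -10, -2, 1, -16]
  [-1, 11, 9, 17, 14, 3]
  [-15, -3, -5, 3, 6, -11]
  [-9, 3, 0, 9, 4, -5]
  [-20, -8, -10, -2, 1, -16]
Answer: row 3 of C^⊗4 = [-1, 11, 9, 17, 14, 3]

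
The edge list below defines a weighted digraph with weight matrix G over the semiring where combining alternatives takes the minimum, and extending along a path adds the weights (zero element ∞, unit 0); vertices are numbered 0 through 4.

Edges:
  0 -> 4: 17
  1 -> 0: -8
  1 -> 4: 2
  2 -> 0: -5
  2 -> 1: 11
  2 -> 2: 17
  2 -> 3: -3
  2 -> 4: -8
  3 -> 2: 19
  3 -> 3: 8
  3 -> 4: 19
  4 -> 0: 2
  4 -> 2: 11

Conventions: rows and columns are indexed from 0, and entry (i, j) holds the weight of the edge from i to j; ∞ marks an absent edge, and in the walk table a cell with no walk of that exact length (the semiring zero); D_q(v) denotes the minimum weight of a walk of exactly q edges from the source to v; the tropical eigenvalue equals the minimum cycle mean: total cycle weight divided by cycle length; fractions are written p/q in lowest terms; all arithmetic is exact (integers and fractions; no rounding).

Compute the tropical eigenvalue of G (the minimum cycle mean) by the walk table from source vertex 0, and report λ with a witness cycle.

q=0: [0, ∞, ∞, ∞, ∞]
q=1: [∞, ∞, ∞, ∞, 17]
q=2: [19, ∞, 28, ∞, ∞]
q=3: [23, 39, 45, 25, 20]
q=4: [22, 56, 31, 33, 37]
q=5: [26, 42, 48, 28, 23]
Optimal cycle mean attained by: cycle 2->4->2, total (-8) + 11, length 2.
Answer: λ = 3/2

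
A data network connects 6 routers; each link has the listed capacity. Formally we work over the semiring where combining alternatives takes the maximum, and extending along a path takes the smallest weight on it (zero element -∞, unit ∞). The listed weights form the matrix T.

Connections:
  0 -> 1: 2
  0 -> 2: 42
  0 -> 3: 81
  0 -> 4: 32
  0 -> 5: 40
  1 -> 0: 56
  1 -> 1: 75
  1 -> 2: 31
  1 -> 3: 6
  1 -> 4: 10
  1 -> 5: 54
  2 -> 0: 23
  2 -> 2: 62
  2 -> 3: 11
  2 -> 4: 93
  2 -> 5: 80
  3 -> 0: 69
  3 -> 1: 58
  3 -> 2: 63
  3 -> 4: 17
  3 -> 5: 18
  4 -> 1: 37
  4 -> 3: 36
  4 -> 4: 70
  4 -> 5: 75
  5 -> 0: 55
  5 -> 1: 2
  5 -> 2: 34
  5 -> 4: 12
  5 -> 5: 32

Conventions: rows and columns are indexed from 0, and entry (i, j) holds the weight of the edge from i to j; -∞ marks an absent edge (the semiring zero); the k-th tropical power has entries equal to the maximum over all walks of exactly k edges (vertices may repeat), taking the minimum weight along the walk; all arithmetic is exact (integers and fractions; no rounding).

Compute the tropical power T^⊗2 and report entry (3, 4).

T^⊗2:
  [69, 58, 63, 32, 42, 42]
  [56, 75, 42, 56, 32, 54]
  [55, 37, 62, 36, 70, 75]
  [56, 58, 62, 69, 63, 63]
  [55, 37, 36, 36, 70, 70]
  [32, 12, 42, 55, 34, 40]
Key observation: the optimum is the walk 3->2->4, with weight 63 min 93 = 63.
Optimal value attained by: walk 3->2->4.
Answer: (T^⊗2)[3][4] = 63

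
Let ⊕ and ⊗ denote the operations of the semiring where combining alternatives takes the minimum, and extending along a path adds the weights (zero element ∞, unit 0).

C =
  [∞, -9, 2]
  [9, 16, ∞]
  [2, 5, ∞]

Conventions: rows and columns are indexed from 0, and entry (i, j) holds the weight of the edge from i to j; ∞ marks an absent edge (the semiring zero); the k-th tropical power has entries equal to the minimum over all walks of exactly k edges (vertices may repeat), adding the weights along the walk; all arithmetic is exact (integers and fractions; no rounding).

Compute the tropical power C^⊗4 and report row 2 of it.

C^⊗2:
  [0, 7, ∞]
  [25, 0, 11]
  [14, -7, 4]
C^⊗3:
  [16, -9, 2]
  [9, 16, 27]
  [2, 5, 16]
C^⊗4:
  [0, 7, 18]
  [25, 0, 11]
  [14, -7, 4]
Answer: row 2 of C^⊗4 = [14, -7, 4]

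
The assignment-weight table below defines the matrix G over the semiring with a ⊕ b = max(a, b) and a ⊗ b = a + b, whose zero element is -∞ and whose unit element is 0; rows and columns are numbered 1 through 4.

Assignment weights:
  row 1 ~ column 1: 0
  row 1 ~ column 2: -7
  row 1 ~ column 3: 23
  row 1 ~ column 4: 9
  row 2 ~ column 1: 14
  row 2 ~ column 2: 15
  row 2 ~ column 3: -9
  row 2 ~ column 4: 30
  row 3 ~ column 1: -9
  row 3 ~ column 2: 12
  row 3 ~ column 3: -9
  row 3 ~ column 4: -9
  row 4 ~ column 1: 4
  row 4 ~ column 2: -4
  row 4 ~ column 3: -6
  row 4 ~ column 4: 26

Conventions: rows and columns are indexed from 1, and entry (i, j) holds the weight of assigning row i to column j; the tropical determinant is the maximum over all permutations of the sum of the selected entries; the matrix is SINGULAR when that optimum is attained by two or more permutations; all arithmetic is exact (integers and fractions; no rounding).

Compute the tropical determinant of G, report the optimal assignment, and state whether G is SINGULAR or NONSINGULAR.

σ = (1, 2, 3, 4): 0 + 15 + (-9) + 26 = 32
σ = (1, 2, 4, 3): 0 + 15 + (-9) + (-6) = 0
σ = (1, 3, 2, 4): 0 + (-9) + 12 + 26 = 29
σ = (1, 3, 4, 2): 0 + (-9) + (-9) + (-4) = -22
σ = (1, 4, 2, 3): 0 + 30 + 12 + (-6) = 36
σ = (1, 4, 3, 2): 0 + 30 + (-9) + (-4) = 17
σ = (2, 1, 3, 4): (-7) + 14 + (-9) + 26 = 24
σ = (2, 1, 4, 3): (-7) + 14 + (-9) + (-6) = -8
σ = (2, 3, 1, 4): (-7) + (-9) + (-9) + 26 = 1
σ = (2, 3, 4, 1): (-7) + (-9) + (-9) + 4 = -21
σ = (2, 4, 1, 3): (-7) + 30 + (-9) + (-6) = 8
σ = (2, 4, 3, 1): (-7) + 30 + (-9) + 4 = 18
σ = (3, 1, 2, 4): 23 + 14 + 12 + 26 = 75
σ = (3, 1, 4, 2): 23 + 14 + (-9) + (-4) = 24
σ = (3, 2, 1, 4): 23 + 15 + (-9) + 26 = 55
σ = (3, 2, 4, 1): 23 + 15 + (-9) + 4 = 33
σ = (3, 4, 1, 2): 23 + 30 + (-9) + (-4) = 40
σ = (3, 4, 2, 1): 23 + 30 + 12 + 4 = 69
σ = (4, 1, 2, 3): 9 + 14 + 12 + (-6) = 29
σ = (4, 1, 3, 2): 9 + 14 + (-9) + (-4) = 10
σ = (4, 2, 1, 3): 9 + 15 + (-9) + (-6) = 9
σ = (4, 2, 3, 1): 9 + 15 + (-9) + 4 = 19
σ = (4, 3, 1, 2): 9 + (-9) + (-9) + (-4) = -13
σ = (4, 3, 2, 1): 9 + (-9) + 12 + 4 = 16
Optimal value attained by: σ = (3, 1, 2, 4).
Answer: det⊕(G) = 75; verdict: NONSINGULAR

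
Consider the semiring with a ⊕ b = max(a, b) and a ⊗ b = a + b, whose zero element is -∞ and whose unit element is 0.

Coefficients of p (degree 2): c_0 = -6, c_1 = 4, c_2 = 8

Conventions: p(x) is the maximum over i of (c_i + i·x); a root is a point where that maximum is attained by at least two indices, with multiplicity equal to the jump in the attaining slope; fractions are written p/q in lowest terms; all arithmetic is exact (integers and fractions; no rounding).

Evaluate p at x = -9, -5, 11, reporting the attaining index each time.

p(-9) = max(-6+0·(-9)=-6, 4+1·(-9)=-5, 8+2·(-9)=-10) = -5 (attained by i=1)
p(-5) = max(-6+0·(-5)=-6, 4+1·(-5)=-1, 8+2·(-5)=-2) = -1 (attained by i=1)
p(11) = max(-6+0·11=-6, 4+1·11=15, 8+2·11=30) = 30 (attained by i=2)
Answer: p(-9) = -5; p(-5) = -1; p(11) = 30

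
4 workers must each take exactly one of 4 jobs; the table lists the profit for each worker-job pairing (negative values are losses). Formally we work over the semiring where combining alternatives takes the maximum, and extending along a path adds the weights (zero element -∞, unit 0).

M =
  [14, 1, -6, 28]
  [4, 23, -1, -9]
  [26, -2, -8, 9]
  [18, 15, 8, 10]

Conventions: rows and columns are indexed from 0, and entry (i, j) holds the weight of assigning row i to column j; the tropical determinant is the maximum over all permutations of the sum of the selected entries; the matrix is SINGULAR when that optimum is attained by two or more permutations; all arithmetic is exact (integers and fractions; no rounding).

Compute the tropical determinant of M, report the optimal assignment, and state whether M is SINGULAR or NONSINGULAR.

σ = (0, 1, 2, 3): 14 + 23 + (-8) + 10 = 39
σ = (0, 1, 3, 2): 14 + 23 + 9 + 8 = 54
σ = (0, 2, 1, 3): 14 + (-1) + (-2) + 10 = 21
σ = (0, 2, 3, 1): 14 + (-1) + 9 + 15 = 37
σ = (0, 3, 1, 2): 14 + (-9) + (-2) + 8 = 11
σ = (0, 3, 2, 1): 14 + (-9) + (-8) + 15 = 12
σ = (1, 0, 2, 3): 1 + 4 + (-8) + 10 = 7
σ = (1, 0, 3, 2): 1 + 4 + 9 + 8 = 22
σ = (1, 2, 0, 3): 1 + (-1) + 26 + 10 = 36
σ = (1, 2, 3, 0): 1 + (-1) + 9 + 18 = 27
σ = (1, 3, 0, 2): 1 + (-9) + 26 + 8 = 26
σ = (1, 3, 2, 0): 1 + (-9) + (-8) + 18 = 2
σ = (2, 0, 1, 3): (-6) + 4 + (-2) + 10 = 6
σ = (2, 0, 3, 1): (-6) + 4 + 9 + 15 = 22
σ = (2, 1, 0, 3): (-6) + 23 + 26 + 10 = 53
σ = (2, 1, 3, 0): (-6) + 23 + 9 + 18 = 44
σ = (2, 3, 0, 1): (-6) + (-9) + 26 + 15 = 26
σ = (2, 3, 1, 0): (-6) + (-9) + (-2) + 18 = 1
σ = (3, 0, 1, 2): 28 + 4 + (-2) + 8 = 38
σ = (3, 0, 2, 1): 28 + 4 + (-8) + 15 = 39
σ = (3, 1, 0, 2): 28 + 23 + 26 + 8 = 85
σ = (3, 1, 2, 0): 28 + 23 + (-8) + 18 = 61
σ = (3, 2, 0, 1): 28 + (-1) + 26 + 15 = 68
σ = (3, 2, 1, 0): 28 + (-1) + (-2) + 18 = 43
Optimal value attained by: σ = (3, 1, 0, 2).
Answer: det⊕(M) = 85; verdict: NONSINGULAR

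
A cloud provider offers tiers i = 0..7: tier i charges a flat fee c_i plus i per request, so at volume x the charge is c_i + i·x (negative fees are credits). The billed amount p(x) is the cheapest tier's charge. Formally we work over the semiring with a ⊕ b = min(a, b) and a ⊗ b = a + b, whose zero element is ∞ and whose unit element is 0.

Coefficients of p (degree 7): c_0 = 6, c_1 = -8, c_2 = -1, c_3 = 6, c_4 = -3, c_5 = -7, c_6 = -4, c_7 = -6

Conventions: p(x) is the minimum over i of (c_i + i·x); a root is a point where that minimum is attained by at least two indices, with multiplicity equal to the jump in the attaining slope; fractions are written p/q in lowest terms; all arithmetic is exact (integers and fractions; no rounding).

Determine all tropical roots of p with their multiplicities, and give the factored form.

hull edge (i=0, c=6) to (i=1, c=-8): slope -14, span 1
hull edge (i=1, c=-8) to (i=5, c=-7): slope 1/4, span 4
hull edge (i=5, c=-7) to (i=7, c=-6): slope 1/2, span 2
Factored form: p(x) = -6 ⊗ (x ⊕ (-1/2)) ⊗ (x ⊕ (-1/2)) ⊗ (x ⊕ (-1/4)) ⊗ (x ⊕ (-1/4)) ⊗ (x ⊕ (-1/4)) ⊗ (x ⊕ (-1/4)) ⊗ (x ⊕ 14)
Answer: roots = -1/2 (mult 2), -1/4 (mult 4), 14 (mult 1)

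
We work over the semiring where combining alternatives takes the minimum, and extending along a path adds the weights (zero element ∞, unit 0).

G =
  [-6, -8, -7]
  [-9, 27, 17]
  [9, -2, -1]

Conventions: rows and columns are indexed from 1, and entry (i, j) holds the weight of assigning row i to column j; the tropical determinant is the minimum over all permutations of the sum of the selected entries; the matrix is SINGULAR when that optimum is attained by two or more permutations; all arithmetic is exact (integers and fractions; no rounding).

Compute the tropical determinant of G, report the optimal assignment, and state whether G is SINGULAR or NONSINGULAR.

σ = (1, 2, 3): (-6) + 27 + (-1) = 20
σ = (1, 3, 2): (-6) + 17 + (-2) = 9
σ = (2, 1, 3): (-8) + (-9) + (-1) = -18
σ = (2, 3, 1): (-8) + 17 + 9 = 18
σ = (3, 1, 2): (-7) + (-9) + (-2) = -18
σ = (3, 2, 1): (-7) + 27 + 9 = 29
Optimal value attained by: σ = (2, 1, 3).
Answer: det⊕(G) = -18; verdict: SINGULAR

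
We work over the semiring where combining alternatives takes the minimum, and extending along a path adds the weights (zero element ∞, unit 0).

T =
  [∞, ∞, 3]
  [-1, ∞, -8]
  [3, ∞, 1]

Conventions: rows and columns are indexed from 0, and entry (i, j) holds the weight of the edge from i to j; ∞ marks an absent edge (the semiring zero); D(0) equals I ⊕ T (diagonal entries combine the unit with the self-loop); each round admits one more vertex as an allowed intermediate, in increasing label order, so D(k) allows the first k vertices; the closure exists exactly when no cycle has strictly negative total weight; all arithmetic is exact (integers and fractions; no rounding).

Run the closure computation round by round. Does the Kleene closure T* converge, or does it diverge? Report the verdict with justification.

D(0):
  [0, ∞, 3]
  [-1, 0, -8]
  [3, ∞, 0]
D(1):
  [0, ∞, 3]
  [-1, 0, -8]
  [3, ∞, 0]
D(2):
  [0, ∞, 3]
  [-1, 0, -8]
  [3, ∞, 0]
D(3):
  [0, ∞, 3]
  [-5, 0, -8]
  [3, ∞, 0]
Key observation: every diagonal entry stays at the unit through all rounds, so no improving cycle exists.
Answer: CONVERGES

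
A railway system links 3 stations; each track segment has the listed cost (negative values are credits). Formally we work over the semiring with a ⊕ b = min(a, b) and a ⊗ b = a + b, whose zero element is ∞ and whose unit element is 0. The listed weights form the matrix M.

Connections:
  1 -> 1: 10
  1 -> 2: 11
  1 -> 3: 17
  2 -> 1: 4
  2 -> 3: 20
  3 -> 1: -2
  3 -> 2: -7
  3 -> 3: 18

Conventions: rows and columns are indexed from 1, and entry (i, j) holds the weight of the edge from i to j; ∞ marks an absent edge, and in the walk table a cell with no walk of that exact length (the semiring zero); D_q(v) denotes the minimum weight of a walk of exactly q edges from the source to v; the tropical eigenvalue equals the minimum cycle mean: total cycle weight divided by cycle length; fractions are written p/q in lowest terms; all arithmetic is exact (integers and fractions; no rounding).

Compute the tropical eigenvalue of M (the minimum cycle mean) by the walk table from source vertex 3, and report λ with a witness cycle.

q=0: [∞, ∞, 0]
q=1: [-2, -7, 18]
q=2: [-3, 9, 13]
q=3: [7, 6, 14]
Optimal cycle mean attained by: cycle 1->3->2->1, total 17 + (-7) + 4, length 3.
Answer: λ = 14/3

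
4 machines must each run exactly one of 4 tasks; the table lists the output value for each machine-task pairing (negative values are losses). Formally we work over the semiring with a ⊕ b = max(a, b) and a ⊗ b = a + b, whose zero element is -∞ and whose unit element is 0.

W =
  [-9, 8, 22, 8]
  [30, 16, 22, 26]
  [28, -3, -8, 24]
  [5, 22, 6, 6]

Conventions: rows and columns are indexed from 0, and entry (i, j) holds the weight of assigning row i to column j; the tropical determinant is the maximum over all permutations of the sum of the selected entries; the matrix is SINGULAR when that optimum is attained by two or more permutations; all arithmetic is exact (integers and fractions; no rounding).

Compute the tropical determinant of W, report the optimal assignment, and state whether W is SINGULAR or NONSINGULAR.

σ = (0, 1, 2, 3): (-9) + 16 + (-8) + 6 = 5
σ = (0, 1, 3, 2): (-9) + 16 + 24 + 6 = 37
σ = (0, 2, 1, 3): (-9) + 22 + (-3) + 6 = 16
σ = (0, 2, 3, 1): (-9) + 22 + 24 + 22 = 59
σ = (0, 3, 1, 2): (-9) + 26 + (-3) + 6 = 20
σ = (0, 3, 2, 1): (-9) + 26 + (-8) + 22 = 31
σ = (1, 0, 2, 3): 8 + 30 + (-8) + 6 = 36
σ = (1, 0, 3, 2): 8 + 30 + 24 + 6 = 68
σ = (1, 2, 0, 3): 8 + 22 + 28 + 6 = 64
σ = (1, 2, 3, 0): 8 + 22 + 24 + 5 = 59
σ = (1, 3, 0, 2): 8 + 26 + 28 + 6 = 68
σ = (1, 3, 2, 0): 8 + 26 + (-8) + 5 = 31
σ = (2, 0, 1, 3): 22 + 30 + (-3) + 6 = 55
σ = (2, 0, 3, 1): 22 + 30 + 24 + 22 = 98
σ = (2, 1, 0, 3): 22 + 16 + 28 + 6 = 72
σ = (2, 1, 3, 0): 22 + 16 + 24 + 5 = 67
σ = (2, 3, 0, 1): 22 + 26 + 28 + 22 = 98
σ = (2, 3, 1, 0): 22 + 26 + (-3) + 5 = 50
σ = (3, 0, 1, 2): 8 + 30 + (-3) + 6 = 41
σ = (3, 0, 2, 1): 8 + 30 + (-8) + 22 = 52
σ = (3, 1, 0, 2): 8 + 16 + 28 + 6 = 58
σ = (3, 1, 2, 0): 8 + 16 + (-8) + 5 = 21
σ = (3, 2, 0, 1): 8 + 22 + 28 + 22 = 80
σ = (3, 2, 1, 0): 8 + 22 + (-3) + 5 = 32
Optimal value attained by: σ = (2, 0, 3, 1).
Answer: det⊕(W) = 98; verdict: SINGULAR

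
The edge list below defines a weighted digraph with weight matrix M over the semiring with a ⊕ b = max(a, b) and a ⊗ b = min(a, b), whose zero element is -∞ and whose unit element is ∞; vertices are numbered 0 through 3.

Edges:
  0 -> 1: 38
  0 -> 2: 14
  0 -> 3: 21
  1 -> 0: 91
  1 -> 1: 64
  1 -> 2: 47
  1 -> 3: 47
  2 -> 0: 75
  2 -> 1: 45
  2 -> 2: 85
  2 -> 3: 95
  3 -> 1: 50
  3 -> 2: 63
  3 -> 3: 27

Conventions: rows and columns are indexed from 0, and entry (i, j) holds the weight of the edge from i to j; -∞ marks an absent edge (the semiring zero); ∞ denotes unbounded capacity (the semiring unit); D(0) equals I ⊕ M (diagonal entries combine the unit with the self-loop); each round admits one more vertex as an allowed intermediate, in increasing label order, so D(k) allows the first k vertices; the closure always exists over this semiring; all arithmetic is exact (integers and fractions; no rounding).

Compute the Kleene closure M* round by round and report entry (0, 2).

D(0):
  [∞, 38, 14, 21]
  [91, ∞, 47, 47]
  [75, 45, ∞, 95]
  [-∞, 50, 63, ∞]
D(1):
  [∞, 38, 14, 21]
  [91, ∞, 47, 47]
  [75, 45, ∞, 95]
  [-∞, 50, 63, ∞]
D(2):
  [∞, 38, 38, 38]
  [91, ∞, 47, 47]
  [75, 45, ∞, 95]
  [50, 50, 63, ∞]
D(3):
  [∞, 38, 38, 38]
  [91, ∞, 47, 47]
  [75, 45, ∞, 95]
  [63, 50, 63, ∞]
D(4):
  [∞, 38, 38, 38]
  [91, ∞, 47, 47]
  [75, 50, ∞, 95]
  [63, 50, 63, ∞]
Answer: M*[0][2] = 38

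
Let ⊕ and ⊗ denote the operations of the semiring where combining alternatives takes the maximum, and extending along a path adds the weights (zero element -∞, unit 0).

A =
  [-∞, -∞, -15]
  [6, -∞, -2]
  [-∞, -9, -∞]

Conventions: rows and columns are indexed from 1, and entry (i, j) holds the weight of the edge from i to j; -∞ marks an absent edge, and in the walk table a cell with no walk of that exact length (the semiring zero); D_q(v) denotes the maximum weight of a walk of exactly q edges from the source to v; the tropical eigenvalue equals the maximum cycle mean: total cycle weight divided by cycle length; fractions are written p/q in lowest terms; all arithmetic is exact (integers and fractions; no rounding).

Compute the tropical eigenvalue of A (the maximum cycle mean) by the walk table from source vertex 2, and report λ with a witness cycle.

q=0: [-∞, 0, -∞]
q=1: [6, -∞, -2]
q=2: [-∞, -11, -9]
q=3: [-5, -18, -13]
Optimal cycle mean attained by: cycle 2->3->2, total (-2) + (-9), length 2.
Answer: λ = -11/2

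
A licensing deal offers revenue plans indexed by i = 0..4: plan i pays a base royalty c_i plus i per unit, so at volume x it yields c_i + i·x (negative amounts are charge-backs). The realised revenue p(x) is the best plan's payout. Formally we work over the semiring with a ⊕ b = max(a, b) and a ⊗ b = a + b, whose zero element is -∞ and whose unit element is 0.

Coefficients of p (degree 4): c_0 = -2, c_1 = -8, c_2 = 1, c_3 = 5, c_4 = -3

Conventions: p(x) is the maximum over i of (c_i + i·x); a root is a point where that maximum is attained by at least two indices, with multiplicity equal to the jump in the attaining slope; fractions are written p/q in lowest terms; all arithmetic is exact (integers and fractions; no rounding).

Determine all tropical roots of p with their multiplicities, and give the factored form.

hull edge (i=0, c=-2) to (i=3, c=5): slope 7/3, span 3
hull edge (i=3, c=5) to (i=4, c=-3): slope -8, span 1
Factored form: p(x) = -3 ⊗ (x ⊕ (-7/3)) ⊗ (x ⊕ (-7/3)) ⊗ (x ⊕ (-7/3)) ⊗ (x ⊕ 8)
Answer: roots = -7/3 (mult 3), 8 (mult 1)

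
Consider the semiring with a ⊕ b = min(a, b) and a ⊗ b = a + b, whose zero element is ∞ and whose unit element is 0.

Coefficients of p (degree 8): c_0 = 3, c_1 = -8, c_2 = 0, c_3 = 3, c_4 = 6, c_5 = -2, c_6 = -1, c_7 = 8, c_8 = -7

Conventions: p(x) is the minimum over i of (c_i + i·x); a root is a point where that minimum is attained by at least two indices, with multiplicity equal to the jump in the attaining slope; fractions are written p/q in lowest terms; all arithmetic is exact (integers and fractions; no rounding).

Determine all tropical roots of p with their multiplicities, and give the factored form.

hull edge (i=0, c=3) to (i=1, c=-8): slope -11, span 1
hull edge (i=1, c=-8) to (i=8, c=-7): slope 1/7, span 7
Factored form: p(x) = -7 ⊗ (x ⊕ (-1/7)) ⊗ (x ⊕ (-1/7)) ⊗ (x ⊕ (-1/7)) ⊗ (x ⊕ (-1/7)) ⊗ (x ⊕ (-1/7)) ⊗ (x ⊕ (-1/7)) ⊗ (x ⊕ (-1/7)) ⊗ (x ⊕ 11)
Answer: roots = -1/7 (mult 7), 11 (mult 1)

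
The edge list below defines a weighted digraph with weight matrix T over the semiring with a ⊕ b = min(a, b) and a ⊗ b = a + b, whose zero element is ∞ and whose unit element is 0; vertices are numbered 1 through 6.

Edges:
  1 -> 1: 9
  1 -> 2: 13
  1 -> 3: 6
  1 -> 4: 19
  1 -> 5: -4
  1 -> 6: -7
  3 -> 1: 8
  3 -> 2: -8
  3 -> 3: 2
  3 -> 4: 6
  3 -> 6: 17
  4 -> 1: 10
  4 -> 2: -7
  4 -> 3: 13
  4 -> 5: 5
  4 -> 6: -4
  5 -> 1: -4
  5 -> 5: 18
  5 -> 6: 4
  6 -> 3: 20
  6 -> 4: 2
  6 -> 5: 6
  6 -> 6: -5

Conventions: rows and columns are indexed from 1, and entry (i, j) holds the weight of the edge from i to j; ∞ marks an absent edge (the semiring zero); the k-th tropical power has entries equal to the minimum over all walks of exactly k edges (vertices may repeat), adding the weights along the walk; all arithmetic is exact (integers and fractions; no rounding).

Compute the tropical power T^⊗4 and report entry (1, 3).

T^⊗2:
  [-8, -2, 8, -5, -1, -12]
  [∞, ∞, ∞, ∞, ∞, ∞]
  [10, -6, 4, 8, 4, 1]
  [1, 5, 15, -2, 2, -9]
  [5, 9, 2, 6, -8, -11]
  [2, -5, 15, -3, 1, -10]
T^⊗3:
  [-5, -12, -2, -10, -12, -17]
  [∞, ∞, ∞, ∞, ∞, ∞]
  [0, -4, 6, 3, 6, -4]
  [-2, -9, 7, -7, -3, -14]
  [-12, -6, 4, -9, -5, -16]
  [-3, -10, 8, -8, -4, -15]
T^⊗4:
  [-16, -17, 0, -15, -11, -22]
  [∞, ∞, ∞, ∞, ∞, ∞]
  [2, -4, 6, -2, -4, -9]
  [-7, -14, 4, -12, -8, -19]
  [-9, -16, -6, -14, -16, -21]
  [-8, -15, 3, -13, -9, -20]
Key observation: the optimum is the walk 1->5->1->3->3, with weight (-4) + (-4) + 6 + 2 = 0.
Optimal value attained by: walk 1->5->1->3->3.
Answer: (T^⊗4)[1][3] = 0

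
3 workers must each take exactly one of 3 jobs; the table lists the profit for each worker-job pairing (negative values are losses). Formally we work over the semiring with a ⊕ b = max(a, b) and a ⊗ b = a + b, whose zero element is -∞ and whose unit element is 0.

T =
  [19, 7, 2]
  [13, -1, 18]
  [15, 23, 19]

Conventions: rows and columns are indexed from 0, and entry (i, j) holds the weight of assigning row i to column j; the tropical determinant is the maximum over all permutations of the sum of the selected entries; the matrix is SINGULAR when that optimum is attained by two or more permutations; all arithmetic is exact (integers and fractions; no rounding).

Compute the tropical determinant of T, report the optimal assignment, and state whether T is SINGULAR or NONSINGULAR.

σ = (0, 1, 2): 19 + (-1) + 19 = 37
σ = (0, 2, 1): 19 + 18 + 23 = 60
σ = (1, 0, 2): 7 + 13 + 19 = 39
σ = (1, 2, 0): 7 + 18 + 15 = 40
σ = (2, 0, 1): 2 + 13 + 23 = 38
σ = (2, 1, 0): 2 + (-1) + 15 = 16
Optimal value attained by: σ = (0, 2, 1).
Answer: det⊕(T) = 60; verdict: NONSINGULAR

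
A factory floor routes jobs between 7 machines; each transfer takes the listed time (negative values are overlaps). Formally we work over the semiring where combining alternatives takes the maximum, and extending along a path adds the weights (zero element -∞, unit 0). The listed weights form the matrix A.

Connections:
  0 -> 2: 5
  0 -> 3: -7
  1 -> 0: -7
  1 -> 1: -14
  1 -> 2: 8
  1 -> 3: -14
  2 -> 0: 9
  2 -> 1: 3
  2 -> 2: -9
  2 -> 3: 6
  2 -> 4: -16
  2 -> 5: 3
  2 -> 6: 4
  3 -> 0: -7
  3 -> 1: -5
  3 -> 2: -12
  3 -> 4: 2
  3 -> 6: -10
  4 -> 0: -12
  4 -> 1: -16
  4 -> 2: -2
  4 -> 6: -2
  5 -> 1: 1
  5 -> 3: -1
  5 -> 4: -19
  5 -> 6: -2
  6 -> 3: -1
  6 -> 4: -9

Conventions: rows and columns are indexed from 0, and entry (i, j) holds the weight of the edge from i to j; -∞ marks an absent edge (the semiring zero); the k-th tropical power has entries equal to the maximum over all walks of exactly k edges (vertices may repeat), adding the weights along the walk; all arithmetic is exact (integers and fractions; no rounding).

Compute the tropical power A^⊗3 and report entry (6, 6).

A^⊗2:
  [14, 8, -4, 11, -5, 8, 9]
  [17, 11, -1, 14, -8, 11, 12]
  [0, 4, 14, 3, 8, -6, 1]
  [-3, -9, 3, -6, -19, -9, 0]
  [7, 1, -7, 4, -11, 1, 2]
  [-6, -6, 9, -3, 1, -∞, -11]
  [-8, -6, -11, -∞, 1, -∞, -11]
A^⊗3:
  [5, 9, 19, 8, 13, -1, 6]
  [8, 12, 22, 11, 16, 2, 9]
  [23, 17, 12, 20, 5, 17, 18]
  [12, 6, 2, 9, -4, 6, 7]
  [2, 2, 12, 1, 6, -4, -1]
  [18, 12, 2, 15, -1, 12, 13]
  [-2, -8, 2, -5, -20, -8, -1]
Key observation: the optimum is the walk 6->3->4->6, with weight (-1) + 2 + (-2) = -1.
Optimal value attained by: walk 6->3->4->6.
Answer: (A^⊗3)[6][6] = -1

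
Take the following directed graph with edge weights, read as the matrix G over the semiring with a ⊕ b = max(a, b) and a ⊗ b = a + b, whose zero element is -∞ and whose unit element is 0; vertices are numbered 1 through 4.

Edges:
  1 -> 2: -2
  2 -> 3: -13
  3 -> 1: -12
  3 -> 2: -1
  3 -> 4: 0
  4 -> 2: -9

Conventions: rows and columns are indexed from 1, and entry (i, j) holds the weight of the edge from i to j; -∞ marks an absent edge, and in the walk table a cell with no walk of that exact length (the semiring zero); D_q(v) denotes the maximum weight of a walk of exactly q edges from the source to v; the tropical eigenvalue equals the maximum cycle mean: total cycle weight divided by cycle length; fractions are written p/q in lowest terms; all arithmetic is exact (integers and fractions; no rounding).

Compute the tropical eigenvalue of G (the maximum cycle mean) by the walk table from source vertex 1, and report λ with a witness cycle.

q=0: [0, -∞, -∞, -∞]
q=1: [-∞, -2, -∞, -∞]
q=2: [-∞, -∞, -15, -∞]
q=3: [-27, -16, -∞, -15]
q=4: [-∞, -24, -29, -∞]
Optimal cycle mean attained by: cycle 2->3->2, total (-13) + (-1), length 2.
Answer: λ = -7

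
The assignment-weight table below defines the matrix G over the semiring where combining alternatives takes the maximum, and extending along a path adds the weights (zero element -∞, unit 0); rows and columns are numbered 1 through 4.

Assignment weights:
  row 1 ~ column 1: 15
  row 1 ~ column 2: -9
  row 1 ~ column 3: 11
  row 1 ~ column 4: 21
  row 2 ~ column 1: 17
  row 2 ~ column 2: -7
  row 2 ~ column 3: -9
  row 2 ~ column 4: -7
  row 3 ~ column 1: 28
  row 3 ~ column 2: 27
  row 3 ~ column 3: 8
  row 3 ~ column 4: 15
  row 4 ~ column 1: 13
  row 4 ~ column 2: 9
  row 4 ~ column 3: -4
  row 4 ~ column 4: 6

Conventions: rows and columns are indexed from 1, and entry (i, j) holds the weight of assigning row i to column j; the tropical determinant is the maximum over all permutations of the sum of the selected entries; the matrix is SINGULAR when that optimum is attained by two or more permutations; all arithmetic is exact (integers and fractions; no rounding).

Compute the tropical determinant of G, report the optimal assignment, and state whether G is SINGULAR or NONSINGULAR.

σ = (1, 2, 3, 4): 15 + (-7) + 8 + 6 = 22
σ = (1, 2, 4, 3): 15 + (-7) + 15 + (-4) = 19
σ = (1, 3, 2, 4): 15 + (-9) + 27 + 6 = 39
σ = (1, 3, 4, 2): 15 + (-9) + 15 + 9 = 30
σ = (1, 4, 2, 3): 15 + (-7) + 27 + (-4) = 31
σ = (1, 4, 3, 2): 15 + (-7) + 8 + 9 = 25
σ = (2, 1, 3, 4): (-9) + 17 + 8 + 6 = 22
σ = (2, 1, 4, 3): (-9) + 17 + 15 + (-4) = 19
σ = (2, 3, 1, 4): (-9) + (-9) + 28 + 6 = 16
σ = (2, 3, 4, 1): (-9) + (-9) + 15 + 13 = 10
σ = (2, 4, 1, 3): (-9) + (-7) + 28 + (-4) = 8
σ = (2, 4, 3, 1): (-9) + (-7) + 8 + 13 = 5
σ = (3, 1, 2, 4): 11 + 17 + 27 + 6 = 61
σ = (3, 1, 4, 2): 11 + 17 + 15 + 9 = 52
σ = (3, 2, 1, 4): 11 + (-7) + 28 + 6 = 38
σ = (3, 2, 4, 1): 11 + (-7) + 15 + 13 = 32
σ = (3, 4, 1, 2): 11 + (-7) + 28 + 9 = 41
σ = (3, 4, 2, 1): 11 + (-7) + 27 + 13 = 44
σ = (4, 1, 2, 3): 21 + 17 + 27 + (-4) = 61
σ = (4, 1, 3, 2): 21 + 17 + 8 + 9 = 55
σ = (4, 2, 1, 3): 21 + (-7) + 28 + (-4) = 38
σ = (4, 2, 3, 1): 21 + (-7) + 8 + 13 = 35
σ = (4, 3, 1, 2): 21 + (-9) + 28 + 9 = 49
σ = (4, 3, 2, 1): 21 + (-9) + 27 + 13 = 52
Optimal value attained by: σ = (3, 1, 2, 4).
Answer: det⊕(G) = 61; verdict: SINGULAR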